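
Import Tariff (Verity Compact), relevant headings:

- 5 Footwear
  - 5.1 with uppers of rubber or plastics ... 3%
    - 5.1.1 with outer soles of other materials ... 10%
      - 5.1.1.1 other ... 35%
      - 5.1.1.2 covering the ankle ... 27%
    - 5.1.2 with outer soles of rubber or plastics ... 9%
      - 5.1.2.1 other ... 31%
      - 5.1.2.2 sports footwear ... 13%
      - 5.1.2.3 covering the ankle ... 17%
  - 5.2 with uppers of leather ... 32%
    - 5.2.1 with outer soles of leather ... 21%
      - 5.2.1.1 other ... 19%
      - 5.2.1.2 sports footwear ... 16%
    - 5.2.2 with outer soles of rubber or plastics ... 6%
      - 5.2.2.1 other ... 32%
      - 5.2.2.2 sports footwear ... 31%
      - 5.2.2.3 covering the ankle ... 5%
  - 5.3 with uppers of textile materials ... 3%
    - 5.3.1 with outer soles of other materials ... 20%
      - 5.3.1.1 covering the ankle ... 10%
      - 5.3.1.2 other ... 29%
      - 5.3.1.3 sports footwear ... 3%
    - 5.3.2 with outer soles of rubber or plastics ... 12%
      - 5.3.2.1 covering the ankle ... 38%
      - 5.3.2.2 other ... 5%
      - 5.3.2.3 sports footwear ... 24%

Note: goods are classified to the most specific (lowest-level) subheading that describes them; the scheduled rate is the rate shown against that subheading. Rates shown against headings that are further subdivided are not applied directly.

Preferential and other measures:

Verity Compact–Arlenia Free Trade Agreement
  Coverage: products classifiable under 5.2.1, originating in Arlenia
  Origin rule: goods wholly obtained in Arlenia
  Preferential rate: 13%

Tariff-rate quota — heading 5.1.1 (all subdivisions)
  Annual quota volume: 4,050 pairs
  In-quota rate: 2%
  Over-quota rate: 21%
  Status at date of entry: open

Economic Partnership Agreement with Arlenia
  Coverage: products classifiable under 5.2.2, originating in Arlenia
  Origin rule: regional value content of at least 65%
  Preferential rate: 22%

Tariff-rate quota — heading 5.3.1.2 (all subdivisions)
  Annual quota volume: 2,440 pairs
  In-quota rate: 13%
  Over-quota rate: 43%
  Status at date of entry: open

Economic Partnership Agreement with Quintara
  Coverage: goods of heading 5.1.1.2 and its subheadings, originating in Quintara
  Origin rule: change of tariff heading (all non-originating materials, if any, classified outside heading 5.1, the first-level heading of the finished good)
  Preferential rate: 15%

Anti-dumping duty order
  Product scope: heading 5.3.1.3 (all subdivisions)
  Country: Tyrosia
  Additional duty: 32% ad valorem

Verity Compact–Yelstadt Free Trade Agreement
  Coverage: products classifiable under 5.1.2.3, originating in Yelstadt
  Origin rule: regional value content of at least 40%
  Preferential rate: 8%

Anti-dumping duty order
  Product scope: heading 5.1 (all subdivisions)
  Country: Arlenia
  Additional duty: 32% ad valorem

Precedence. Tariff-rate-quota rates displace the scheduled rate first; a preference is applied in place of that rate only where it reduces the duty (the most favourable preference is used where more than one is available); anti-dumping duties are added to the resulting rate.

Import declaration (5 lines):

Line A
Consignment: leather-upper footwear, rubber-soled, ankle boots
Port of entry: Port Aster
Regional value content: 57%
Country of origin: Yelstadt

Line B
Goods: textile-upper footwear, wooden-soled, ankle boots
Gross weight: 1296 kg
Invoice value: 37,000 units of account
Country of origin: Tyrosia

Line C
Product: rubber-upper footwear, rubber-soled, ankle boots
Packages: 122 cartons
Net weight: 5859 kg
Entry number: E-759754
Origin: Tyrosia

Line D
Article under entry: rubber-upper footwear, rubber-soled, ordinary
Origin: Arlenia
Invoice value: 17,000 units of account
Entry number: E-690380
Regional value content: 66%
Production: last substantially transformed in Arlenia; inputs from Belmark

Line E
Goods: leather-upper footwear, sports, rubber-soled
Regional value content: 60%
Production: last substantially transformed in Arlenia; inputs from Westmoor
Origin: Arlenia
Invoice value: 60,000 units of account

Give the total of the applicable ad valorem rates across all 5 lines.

126%

Line A: leather-upper → 5.2; rubber-soled → 5.2.2; ankle boots → 5.2.2.3. Scheduled 5%. Yelstadt agreement on 5.1.2.3: 5.2.2.3 not covered. → 5%.
Line B: textile-upper → 5.3; wooden-soled → 5.3.1; ankle boots → 5.3.1.1. Scheduled 10%. No special measure applies. → 10%.
Line C: rubber-upper → 5.1; rubber-soled → 5.1.2; ankle boots → 5.1.2.3. Scheduled 17%. No special measure applies. → 17%.
Line D: rubber-upper → 5.1; rubber-soled → 5.1.2; ordinary → 5.1.2.1. Scheduled 31%. Arlenia agreement on 5.2.1: 5.1.2.1 not covered; Arlenia agreement on 5.2.2: 5.1.2.1 not covered; anti-dumping (Arlenia, 5.1): +32%; total 31% + 32% = 63%. → 63%.
Line E: leather-upper → 5.2; rubber-soled → 5.2.2; sports → 5.2.2.2. Scheduled 31%. Arlenia agreement on 5.2.1: 5.2.2.2 not covered; Arlenia agreement on 5.2.2: RVC < 65%. → 31%.
Sum: 5% + 10% + 17% + 63% + 31% = 126%.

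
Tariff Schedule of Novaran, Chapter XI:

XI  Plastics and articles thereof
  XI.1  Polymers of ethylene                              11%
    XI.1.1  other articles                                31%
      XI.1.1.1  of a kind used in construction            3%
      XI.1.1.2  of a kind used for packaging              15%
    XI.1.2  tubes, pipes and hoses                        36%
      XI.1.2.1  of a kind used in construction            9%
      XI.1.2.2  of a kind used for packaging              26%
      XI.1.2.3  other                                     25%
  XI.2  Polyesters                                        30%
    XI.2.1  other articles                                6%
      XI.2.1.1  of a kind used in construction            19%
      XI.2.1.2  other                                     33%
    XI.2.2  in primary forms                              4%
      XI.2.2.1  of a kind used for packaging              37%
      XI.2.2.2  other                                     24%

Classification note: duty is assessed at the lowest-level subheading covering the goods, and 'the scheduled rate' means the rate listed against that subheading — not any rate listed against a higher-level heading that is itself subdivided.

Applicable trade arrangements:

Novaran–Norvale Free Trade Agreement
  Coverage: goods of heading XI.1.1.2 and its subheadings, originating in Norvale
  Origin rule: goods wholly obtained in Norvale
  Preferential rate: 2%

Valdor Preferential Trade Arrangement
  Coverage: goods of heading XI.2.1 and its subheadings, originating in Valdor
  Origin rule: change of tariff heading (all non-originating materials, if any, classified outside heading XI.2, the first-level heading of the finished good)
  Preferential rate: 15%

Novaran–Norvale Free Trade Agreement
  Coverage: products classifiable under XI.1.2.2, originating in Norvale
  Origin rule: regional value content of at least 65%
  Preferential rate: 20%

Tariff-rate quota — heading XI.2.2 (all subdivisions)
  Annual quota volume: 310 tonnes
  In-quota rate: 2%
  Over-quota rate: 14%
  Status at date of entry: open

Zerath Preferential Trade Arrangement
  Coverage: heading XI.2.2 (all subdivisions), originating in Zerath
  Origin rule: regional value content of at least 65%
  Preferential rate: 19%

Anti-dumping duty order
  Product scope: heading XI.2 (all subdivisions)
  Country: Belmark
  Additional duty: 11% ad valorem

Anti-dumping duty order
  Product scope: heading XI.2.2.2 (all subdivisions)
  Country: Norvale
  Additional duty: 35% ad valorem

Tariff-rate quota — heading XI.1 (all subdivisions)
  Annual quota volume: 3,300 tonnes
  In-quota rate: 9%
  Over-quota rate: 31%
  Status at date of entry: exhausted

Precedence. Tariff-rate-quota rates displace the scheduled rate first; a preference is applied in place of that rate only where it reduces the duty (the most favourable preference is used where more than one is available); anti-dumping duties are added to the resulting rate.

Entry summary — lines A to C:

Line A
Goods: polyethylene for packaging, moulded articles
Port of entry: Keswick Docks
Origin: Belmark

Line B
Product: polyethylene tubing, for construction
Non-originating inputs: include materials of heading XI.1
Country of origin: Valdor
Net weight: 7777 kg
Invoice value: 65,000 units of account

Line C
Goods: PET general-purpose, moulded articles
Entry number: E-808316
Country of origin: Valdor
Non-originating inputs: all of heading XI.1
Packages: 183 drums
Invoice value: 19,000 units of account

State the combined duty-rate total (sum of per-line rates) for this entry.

Line A: polyethylene → XI.1; moulded articles → XI.1.1; for packaging → XI.1.1.2. Scheduled 15%. quota on XI.1 exhausted → over-quota 31%. → 31%.
Line B: polyethylene → XI.1; tubing → XI.1.2; for construction → XI.1.2.1. Scheduled 9%. quota on XI.1 exhausted → over-quota 31%; Valdor agreement on XI.2.1: XI.1.2.1 not covered. → 31%.
Line C: PET → XI.2; moulded articles → XI.2.1; general-purpose → XI.2.1.2. Scheduled 33%. Valdor agreement on XI.2.1: CTH met → 15% available; preferential 15%. → 15%.
Sum: 31% + 31% + 15% = 77%.

77%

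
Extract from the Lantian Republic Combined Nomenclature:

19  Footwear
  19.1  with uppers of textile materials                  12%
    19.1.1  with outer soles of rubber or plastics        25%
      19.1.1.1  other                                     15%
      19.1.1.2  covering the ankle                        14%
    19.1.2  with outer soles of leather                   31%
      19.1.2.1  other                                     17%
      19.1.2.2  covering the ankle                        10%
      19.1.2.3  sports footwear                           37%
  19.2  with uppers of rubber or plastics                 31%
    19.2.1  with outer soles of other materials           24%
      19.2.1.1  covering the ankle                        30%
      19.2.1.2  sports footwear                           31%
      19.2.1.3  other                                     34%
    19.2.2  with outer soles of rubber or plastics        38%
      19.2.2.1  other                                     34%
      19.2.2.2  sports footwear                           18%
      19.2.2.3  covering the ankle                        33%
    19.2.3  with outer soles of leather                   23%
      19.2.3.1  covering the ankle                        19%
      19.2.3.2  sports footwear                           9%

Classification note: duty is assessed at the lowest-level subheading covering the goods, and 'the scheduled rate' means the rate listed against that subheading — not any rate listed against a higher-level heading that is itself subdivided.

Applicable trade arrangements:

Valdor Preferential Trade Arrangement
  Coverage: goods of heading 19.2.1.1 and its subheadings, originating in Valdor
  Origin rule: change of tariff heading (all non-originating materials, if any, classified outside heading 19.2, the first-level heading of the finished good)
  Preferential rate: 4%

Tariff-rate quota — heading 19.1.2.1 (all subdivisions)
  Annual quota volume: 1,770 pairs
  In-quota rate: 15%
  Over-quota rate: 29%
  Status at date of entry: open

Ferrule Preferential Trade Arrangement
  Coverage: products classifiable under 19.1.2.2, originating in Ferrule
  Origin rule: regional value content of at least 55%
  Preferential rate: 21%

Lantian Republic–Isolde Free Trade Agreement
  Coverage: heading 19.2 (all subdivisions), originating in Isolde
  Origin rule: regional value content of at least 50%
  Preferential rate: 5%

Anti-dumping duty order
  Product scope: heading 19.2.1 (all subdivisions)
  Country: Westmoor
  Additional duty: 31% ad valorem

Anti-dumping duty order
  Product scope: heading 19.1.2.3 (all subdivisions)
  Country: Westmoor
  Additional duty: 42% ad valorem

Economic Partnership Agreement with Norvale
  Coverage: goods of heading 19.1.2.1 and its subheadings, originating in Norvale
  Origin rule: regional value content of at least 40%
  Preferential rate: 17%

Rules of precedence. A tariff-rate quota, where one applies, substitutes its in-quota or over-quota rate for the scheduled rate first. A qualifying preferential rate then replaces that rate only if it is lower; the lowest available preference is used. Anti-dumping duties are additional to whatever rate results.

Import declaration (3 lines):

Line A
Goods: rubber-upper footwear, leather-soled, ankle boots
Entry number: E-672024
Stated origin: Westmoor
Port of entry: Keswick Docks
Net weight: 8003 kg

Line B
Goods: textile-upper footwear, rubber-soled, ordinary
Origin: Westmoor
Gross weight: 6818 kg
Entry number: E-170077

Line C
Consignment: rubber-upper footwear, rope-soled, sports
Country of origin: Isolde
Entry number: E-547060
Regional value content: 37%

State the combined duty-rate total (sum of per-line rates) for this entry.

Line A: rubber-upper → 19.2; leather-soled → 19.2.3; ankle boots → 19.2.3.1. Scheduled 19%. No special measure applies. → 19%.
Line B: textile-upper → 19.1; rubber-soled → 19.1.1; ordinary → 19.1.1.1. Scheduled 15%. No special measure applies. → 15%.
Line C: rubber-upper → 19.2; rope-soled → 19.2.1; sports → 19.2.1.2. Scheduled 31%. Isolde agreement on 19.2: RVC < 50%. → 31%.
Sum: 19% + 15% + 31% = 65%.

65%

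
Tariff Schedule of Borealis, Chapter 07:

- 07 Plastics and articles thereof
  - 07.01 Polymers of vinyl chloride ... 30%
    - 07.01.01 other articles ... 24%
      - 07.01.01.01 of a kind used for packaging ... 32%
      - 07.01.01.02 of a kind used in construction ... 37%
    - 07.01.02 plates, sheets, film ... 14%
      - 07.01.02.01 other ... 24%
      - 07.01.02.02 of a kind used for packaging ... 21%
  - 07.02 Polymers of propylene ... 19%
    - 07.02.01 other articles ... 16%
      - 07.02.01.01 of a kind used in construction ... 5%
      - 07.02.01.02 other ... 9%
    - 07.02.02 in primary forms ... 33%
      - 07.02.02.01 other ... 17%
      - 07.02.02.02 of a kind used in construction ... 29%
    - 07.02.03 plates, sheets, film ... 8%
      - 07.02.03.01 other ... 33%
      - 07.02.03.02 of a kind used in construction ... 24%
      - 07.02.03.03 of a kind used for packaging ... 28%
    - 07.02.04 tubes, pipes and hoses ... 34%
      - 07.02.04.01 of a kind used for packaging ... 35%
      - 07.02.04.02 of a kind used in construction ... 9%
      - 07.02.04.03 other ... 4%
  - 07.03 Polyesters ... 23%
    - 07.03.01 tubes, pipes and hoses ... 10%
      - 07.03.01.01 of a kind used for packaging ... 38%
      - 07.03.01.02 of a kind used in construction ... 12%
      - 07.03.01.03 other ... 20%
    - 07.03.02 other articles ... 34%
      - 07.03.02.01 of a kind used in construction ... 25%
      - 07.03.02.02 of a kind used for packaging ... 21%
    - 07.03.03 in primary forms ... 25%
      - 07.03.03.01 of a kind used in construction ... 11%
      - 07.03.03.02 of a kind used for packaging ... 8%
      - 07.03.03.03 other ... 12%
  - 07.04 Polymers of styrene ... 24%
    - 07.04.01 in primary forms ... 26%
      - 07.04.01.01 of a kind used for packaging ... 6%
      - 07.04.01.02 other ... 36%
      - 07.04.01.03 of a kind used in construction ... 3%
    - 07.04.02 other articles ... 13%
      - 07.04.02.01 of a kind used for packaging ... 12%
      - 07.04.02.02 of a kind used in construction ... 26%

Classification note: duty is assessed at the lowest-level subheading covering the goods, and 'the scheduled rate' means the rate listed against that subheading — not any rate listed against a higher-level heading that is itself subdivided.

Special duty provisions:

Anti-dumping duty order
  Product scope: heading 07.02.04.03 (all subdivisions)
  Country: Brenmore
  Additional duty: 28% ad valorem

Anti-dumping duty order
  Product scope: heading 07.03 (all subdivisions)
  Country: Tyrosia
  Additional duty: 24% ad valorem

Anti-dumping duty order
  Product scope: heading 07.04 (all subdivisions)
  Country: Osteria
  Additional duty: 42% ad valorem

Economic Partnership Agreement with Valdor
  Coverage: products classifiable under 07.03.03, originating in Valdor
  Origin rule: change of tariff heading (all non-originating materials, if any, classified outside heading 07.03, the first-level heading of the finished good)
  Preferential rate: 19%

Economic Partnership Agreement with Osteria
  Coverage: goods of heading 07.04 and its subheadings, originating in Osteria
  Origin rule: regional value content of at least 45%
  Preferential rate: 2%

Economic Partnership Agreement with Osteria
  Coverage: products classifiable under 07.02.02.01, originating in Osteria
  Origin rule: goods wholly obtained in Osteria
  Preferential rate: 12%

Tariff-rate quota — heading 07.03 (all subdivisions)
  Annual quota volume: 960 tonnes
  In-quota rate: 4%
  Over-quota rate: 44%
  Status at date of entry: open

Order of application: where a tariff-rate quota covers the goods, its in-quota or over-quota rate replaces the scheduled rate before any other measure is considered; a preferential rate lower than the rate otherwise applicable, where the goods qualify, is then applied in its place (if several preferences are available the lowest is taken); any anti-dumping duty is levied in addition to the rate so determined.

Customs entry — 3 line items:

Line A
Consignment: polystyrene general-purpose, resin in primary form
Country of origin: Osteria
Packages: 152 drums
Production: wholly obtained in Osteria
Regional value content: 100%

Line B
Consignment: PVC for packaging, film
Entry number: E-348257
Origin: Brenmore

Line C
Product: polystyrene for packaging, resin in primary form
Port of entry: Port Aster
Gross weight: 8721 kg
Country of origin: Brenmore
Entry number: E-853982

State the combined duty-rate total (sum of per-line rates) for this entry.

71%

Line A: polystyrene → 07.04; resin in primary form → 07.04.01; general-purpose → 07.04.01.02. Scheduled 36%. Osteria agreement on 07.04: RVC ≥ 45% → 2% available; Osteria agreement on 07.02.02.01: 07.04.01.02 not covered; preferential 2%; anti-dumping (Osteria, 07.04): +42%; total 2% + 42% = 44%. → 44%.
Line B: PVC → 07.01; film → 07.01.02; for packaging → 07.01.02.02. Scheduled 21%. No special measure applies. → 21%.
Line C: polystyrene → 07.04; resin in primary form → 07.04.01; for packaging → 07.04.01.01. Scheduled 6%. No special measure applies. → 6%.
Sum: 44% + 21% + 6% = 71%.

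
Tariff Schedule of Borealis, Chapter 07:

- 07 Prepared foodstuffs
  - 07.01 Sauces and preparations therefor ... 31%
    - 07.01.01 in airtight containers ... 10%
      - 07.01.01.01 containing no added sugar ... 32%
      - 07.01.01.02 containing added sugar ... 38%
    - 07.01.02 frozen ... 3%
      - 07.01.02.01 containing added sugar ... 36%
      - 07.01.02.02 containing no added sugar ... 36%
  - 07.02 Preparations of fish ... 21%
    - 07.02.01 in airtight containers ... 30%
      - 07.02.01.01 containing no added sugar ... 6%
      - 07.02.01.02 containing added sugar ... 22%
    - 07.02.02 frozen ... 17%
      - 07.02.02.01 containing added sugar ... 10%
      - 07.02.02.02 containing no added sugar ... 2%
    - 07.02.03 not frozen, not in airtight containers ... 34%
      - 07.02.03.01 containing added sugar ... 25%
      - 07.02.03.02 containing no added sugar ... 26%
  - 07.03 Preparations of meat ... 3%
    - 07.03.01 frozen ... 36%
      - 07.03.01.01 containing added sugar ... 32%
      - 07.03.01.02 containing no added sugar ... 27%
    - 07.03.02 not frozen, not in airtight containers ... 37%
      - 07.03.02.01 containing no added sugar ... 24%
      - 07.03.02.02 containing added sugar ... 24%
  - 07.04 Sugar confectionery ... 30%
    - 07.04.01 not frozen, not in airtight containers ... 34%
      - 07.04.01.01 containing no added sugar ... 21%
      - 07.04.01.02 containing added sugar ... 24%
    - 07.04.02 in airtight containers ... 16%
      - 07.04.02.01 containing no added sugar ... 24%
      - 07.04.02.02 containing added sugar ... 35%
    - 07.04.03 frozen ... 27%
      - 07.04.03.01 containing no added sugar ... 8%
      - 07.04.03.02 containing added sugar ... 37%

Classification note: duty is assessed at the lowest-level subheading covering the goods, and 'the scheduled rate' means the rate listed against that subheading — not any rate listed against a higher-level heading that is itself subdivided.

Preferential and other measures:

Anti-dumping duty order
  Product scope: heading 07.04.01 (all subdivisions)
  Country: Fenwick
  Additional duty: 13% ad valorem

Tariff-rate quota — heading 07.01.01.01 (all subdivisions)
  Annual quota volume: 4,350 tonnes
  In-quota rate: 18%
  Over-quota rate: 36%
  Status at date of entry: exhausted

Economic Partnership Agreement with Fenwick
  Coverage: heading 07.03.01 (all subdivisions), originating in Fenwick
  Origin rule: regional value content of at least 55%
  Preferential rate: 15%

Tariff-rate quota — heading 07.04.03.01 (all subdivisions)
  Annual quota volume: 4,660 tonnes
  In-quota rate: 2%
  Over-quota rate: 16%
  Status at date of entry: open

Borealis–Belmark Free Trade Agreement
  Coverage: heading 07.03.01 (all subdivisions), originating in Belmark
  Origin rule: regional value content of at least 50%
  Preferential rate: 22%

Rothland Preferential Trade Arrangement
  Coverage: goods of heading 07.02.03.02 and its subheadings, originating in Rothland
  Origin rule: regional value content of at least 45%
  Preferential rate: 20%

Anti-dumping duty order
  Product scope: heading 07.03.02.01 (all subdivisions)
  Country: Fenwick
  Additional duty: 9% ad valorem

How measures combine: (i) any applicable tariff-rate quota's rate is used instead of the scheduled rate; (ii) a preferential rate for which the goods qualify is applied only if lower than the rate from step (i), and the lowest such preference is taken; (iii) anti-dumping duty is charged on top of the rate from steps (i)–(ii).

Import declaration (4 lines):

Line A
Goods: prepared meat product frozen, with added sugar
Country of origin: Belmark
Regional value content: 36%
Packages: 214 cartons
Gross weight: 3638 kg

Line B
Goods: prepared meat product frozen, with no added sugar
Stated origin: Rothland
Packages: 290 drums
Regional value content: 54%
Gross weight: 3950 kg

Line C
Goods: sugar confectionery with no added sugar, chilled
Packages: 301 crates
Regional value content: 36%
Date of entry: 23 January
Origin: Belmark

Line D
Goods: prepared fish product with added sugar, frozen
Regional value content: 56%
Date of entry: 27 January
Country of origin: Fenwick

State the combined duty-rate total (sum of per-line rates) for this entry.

Line A: prepared meat product → 07.03; frozen → 07.03.01; with added sugar → 07.03.01.01. Scheduled 32%. Belmark agreement on 07.03.01: RVC < 50%. → 32%.
Line B: prepared meat product → 07.03; frozen → 07.03.01; with no added sugar → 07.03.01.02. Scheduled 27%. Rothland agreement on 07.02.03.02: 07.03.01.02 not covered. → 27%.
Line C: sugar confectionery → 07.04; chilled → 07.04.01; with no added sugar → 07.04.01.01. Scheduled 21%. Belmark agreement on 07.03.01: 07.04.01.01 not covered. → 21%.
Line D: prepared fish product → 07.02; frozen → 07.02.02; with added sugar → 07.02.02.01. Scheduled 10%. Fenwick agreement on 07.03.01: 07.02.02.01 not covered. → 10%.
Sum: 32% + 27% + 21% + 10% = 90%.

90%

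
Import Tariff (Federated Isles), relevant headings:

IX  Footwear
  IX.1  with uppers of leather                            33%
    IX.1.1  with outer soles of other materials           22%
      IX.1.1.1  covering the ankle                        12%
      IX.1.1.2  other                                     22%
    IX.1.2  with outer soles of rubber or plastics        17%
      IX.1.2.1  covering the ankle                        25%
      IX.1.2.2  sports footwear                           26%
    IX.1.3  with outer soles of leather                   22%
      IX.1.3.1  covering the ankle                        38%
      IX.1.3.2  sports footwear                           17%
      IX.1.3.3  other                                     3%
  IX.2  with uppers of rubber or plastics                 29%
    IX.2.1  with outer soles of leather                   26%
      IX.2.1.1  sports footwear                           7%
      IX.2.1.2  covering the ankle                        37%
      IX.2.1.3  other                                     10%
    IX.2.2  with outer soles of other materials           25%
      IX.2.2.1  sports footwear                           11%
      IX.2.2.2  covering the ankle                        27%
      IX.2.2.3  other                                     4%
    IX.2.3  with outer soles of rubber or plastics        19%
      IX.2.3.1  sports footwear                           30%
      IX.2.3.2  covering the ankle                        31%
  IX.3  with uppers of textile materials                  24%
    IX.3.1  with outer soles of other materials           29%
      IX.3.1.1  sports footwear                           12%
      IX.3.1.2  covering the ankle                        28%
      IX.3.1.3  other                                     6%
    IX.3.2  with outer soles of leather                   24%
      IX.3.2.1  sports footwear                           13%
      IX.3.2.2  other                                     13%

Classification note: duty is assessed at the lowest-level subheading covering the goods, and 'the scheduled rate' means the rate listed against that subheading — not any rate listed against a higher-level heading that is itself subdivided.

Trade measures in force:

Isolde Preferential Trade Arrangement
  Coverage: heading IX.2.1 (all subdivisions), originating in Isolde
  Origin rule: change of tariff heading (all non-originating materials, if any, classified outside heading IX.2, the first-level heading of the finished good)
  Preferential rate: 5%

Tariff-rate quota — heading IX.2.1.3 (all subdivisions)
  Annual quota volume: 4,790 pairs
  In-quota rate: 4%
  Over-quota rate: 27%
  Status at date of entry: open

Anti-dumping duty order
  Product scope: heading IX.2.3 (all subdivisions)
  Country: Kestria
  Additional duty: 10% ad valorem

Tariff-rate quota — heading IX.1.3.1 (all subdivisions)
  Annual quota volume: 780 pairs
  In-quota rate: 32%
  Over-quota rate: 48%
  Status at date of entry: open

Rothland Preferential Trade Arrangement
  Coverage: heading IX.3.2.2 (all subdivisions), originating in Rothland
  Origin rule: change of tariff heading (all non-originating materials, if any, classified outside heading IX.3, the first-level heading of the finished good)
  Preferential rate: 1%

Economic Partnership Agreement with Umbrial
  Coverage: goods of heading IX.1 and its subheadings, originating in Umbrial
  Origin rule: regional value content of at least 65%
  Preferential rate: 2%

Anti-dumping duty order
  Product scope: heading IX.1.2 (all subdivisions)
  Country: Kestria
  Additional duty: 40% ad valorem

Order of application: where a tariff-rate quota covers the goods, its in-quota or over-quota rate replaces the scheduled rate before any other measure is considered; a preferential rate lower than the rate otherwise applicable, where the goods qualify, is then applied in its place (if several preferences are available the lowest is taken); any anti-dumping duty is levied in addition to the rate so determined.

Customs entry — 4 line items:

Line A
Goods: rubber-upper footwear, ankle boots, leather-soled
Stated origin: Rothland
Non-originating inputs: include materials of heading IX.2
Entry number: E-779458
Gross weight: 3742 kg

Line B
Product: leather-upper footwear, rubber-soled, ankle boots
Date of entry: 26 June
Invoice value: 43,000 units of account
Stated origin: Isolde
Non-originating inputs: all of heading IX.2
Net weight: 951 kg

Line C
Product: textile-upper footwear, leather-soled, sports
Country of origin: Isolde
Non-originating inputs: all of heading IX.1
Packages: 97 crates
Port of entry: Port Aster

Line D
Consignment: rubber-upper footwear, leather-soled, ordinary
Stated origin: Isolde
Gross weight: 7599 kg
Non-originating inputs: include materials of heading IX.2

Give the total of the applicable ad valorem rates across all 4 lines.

Line A: rubber-upper → IX.2; leather-soled → IX.2.1; ankle boots → IX.2.1.2. Scheduled 37%. Rothland agreement on IX.3.2.2: IX.2.1.2 not covered. → 37%.
Line B: leather-upper → IX.1; rubber-soled → IX.1.2; ankle boots → IX.1.2.1. Scheduled 25%. Isolde agreement on IX.2.1: IX.1.2.1 not covered. → 25%.
Line C: textile-upper → IX.3; leather-soled → IX.3.2; sports → IX.3.2.1. Scheduled 13%. Isolde agreement on IX.2.1: IX.3.2.1 not covered. → 13%.
Line D: rubber-upper → IX.2; leather-soled → IX.2.1; ordinary → IX.2.1.3. Scheduled 10%. quota on IX.2.1.3 open → in-quota 4%; Isolde agreement on IX.2.1: CTH not met. → 4%.
Sum: 37% + 25% + 13% + 4% = 79%.

79%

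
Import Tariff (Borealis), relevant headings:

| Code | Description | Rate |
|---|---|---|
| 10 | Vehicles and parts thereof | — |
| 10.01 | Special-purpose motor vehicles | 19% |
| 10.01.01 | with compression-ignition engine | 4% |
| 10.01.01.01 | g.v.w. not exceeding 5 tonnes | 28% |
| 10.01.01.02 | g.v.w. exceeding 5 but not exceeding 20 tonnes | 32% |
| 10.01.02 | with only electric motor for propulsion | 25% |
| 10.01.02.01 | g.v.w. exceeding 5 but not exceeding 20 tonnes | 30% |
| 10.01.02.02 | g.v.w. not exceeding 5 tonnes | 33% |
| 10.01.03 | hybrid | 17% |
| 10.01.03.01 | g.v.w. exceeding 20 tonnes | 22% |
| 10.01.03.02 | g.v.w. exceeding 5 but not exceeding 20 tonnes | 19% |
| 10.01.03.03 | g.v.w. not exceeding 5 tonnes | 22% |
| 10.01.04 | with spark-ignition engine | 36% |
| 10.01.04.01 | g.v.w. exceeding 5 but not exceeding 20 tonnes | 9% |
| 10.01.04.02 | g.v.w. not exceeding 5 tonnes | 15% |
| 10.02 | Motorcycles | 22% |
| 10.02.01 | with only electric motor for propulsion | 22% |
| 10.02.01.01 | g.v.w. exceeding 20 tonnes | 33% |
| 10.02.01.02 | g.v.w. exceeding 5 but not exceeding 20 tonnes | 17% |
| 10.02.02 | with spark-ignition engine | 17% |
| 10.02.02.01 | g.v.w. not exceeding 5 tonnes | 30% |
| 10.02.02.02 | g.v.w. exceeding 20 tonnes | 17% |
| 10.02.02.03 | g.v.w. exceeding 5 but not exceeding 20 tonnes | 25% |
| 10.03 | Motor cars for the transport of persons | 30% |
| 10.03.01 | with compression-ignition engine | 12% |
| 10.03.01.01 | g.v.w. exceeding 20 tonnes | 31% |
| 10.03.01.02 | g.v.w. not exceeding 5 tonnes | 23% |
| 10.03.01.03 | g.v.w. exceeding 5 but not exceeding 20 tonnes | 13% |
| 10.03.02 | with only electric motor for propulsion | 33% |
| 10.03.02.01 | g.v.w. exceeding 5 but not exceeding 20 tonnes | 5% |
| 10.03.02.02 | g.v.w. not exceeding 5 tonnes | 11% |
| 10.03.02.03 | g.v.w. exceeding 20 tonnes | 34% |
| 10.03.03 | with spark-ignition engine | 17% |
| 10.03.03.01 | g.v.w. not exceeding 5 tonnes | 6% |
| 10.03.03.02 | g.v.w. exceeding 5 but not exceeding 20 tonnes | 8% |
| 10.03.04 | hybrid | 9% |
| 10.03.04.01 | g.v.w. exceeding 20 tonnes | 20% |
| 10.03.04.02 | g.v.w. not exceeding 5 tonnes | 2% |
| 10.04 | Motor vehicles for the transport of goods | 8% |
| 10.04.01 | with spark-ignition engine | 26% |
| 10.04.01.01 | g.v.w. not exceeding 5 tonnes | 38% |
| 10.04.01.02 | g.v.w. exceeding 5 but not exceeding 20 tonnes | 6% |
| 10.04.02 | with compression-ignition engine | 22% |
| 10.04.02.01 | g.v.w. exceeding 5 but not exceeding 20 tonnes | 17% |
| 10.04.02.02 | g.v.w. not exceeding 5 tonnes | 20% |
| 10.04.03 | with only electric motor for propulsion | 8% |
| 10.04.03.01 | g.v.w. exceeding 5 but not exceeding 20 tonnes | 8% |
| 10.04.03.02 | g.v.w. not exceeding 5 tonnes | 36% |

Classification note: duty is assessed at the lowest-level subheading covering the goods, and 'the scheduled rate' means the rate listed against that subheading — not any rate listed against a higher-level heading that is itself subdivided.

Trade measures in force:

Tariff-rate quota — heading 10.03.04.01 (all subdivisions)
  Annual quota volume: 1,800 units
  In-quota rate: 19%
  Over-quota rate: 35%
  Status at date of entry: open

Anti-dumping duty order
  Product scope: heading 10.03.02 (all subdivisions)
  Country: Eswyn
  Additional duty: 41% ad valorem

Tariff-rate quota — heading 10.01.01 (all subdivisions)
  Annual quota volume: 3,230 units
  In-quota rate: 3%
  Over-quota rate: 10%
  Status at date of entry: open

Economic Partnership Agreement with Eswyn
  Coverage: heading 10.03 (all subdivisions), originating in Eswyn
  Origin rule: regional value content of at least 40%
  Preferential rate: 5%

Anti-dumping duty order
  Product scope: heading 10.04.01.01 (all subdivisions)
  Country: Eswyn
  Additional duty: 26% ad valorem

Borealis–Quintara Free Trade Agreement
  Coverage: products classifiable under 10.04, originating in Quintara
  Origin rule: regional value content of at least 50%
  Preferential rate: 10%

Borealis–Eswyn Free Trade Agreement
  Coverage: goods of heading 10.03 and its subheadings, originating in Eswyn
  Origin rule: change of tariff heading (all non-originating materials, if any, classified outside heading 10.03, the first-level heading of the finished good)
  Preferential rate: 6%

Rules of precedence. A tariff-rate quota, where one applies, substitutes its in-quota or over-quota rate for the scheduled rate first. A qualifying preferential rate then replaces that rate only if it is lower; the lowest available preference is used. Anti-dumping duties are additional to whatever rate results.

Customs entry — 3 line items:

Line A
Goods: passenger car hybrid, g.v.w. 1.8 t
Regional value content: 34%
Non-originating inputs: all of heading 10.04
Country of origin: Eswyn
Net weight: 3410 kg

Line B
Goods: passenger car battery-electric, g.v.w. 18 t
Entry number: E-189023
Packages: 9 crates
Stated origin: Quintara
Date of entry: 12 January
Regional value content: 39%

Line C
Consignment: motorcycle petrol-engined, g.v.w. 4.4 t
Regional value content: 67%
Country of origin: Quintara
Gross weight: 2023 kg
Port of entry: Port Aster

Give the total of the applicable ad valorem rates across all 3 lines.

Line A: passenger car → 10.03; hybrid → 10.03.04; g.v.w. 1.8 t → 10.03.04.02. Scheduled 2%. Eswyn agreement on 10.03: RVC < 40%; Eswyn agreement on 10.03: CTH met → 6% available; preference 6% not lower than 2% → no reduction. → 2%.
Line B: passenger car → 10.03; battery-electric → 10.03.02; g.v.w. 18 t → 10.03.02.01. Scheduled 5%. Quintara agreement on 10.04: 10.03.02.01 not covered. → 5%.
Line C: motorcycle → 10.02; petrol-engined → 10.02.02; g.v.w. 4.4 t → 10.02.02.01. Scheduled 30%. Quintara agreement on 10.04: 10.02.02.01 not covered. → 30%.
Sum: 2% + 5% + 30% = 37%.

37%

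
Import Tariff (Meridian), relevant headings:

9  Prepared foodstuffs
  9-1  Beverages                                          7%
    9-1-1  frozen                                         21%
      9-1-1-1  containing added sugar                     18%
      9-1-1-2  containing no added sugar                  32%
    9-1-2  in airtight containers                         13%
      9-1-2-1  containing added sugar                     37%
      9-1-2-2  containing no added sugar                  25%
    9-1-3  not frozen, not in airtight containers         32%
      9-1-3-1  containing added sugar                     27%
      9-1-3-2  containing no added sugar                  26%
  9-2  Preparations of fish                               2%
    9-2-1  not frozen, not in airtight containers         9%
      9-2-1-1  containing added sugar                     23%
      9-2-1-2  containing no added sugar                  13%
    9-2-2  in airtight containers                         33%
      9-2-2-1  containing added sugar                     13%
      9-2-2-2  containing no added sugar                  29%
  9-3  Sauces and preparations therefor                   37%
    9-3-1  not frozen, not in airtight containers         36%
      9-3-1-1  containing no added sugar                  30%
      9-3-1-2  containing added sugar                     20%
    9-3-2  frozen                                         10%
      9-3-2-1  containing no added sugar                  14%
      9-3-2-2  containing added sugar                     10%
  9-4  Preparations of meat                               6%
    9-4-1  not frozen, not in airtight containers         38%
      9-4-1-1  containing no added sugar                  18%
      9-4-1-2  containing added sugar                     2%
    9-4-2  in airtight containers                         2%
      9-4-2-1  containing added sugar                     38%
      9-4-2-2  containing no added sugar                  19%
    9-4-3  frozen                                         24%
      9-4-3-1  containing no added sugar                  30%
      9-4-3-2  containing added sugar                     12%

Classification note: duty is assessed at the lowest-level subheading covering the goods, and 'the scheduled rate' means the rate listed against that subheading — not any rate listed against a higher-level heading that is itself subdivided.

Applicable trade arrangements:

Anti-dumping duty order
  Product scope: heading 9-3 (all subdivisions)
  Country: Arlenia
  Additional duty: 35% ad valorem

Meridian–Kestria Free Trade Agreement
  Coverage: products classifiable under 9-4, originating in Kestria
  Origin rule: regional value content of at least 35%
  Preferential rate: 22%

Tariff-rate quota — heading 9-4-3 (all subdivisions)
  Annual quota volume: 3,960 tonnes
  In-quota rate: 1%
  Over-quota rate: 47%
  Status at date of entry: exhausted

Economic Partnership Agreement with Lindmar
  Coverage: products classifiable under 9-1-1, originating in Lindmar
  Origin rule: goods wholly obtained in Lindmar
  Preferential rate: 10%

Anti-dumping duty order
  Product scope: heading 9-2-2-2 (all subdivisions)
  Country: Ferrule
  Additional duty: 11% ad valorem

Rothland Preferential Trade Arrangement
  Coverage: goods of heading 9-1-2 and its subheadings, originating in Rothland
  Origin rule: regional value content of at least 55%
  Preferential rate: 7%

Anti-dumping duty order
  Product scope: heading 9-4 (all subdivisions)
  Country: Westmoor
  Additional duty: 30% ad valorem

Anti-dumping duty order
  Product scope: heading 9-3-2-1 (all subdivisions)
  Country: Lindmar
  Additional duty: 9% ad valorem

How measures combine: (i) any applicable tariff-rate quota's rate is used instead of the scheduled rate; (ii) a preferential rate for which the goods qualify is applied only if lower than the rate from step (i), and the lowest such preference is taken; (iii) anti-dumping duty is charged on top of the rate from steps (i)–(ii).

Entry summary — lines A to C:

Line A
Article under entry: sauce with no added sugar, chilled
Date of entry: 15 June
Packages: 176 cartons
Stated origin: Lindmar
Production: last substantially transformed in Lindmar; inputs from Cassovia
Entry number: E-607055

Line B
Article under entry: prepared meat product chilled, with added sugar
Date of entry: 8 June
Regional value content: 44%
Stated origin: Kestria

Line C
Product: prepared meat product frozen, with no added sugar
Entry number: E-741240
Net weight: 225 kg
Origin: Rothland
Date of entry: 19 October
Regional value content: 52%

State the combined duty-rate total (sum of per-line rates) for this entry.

Line A: sauce → 9-3; chilled → 9-3-1; with no added sugar → 9-3-1-1. Scheduled 30%. Lindmar agreement on 9-1-1: 9-3-1-1 not covered. → 30%.
Line B: prepared meat product → 9-4; chilled → 9-4-1; with added sugar → 9-4-1-2. Scheduled 2%. Kestria agreement on 9-4: RVC ≥ 35% → 22% available; preference 22% not lower than 2% → no reduction. → 2%.
Line C: prepared meat product → 9-4; frozen → 9-4-3; with no added sugar → 9-4-3-1. Scheduled 30%. quota on 9-4-3 exhausted → over-quota 47%; Rothland agreement on 9-1-2: 9-4-3-1 not covered. → 47%.
Sum: 30% + 2% + 47% = 79%.

79%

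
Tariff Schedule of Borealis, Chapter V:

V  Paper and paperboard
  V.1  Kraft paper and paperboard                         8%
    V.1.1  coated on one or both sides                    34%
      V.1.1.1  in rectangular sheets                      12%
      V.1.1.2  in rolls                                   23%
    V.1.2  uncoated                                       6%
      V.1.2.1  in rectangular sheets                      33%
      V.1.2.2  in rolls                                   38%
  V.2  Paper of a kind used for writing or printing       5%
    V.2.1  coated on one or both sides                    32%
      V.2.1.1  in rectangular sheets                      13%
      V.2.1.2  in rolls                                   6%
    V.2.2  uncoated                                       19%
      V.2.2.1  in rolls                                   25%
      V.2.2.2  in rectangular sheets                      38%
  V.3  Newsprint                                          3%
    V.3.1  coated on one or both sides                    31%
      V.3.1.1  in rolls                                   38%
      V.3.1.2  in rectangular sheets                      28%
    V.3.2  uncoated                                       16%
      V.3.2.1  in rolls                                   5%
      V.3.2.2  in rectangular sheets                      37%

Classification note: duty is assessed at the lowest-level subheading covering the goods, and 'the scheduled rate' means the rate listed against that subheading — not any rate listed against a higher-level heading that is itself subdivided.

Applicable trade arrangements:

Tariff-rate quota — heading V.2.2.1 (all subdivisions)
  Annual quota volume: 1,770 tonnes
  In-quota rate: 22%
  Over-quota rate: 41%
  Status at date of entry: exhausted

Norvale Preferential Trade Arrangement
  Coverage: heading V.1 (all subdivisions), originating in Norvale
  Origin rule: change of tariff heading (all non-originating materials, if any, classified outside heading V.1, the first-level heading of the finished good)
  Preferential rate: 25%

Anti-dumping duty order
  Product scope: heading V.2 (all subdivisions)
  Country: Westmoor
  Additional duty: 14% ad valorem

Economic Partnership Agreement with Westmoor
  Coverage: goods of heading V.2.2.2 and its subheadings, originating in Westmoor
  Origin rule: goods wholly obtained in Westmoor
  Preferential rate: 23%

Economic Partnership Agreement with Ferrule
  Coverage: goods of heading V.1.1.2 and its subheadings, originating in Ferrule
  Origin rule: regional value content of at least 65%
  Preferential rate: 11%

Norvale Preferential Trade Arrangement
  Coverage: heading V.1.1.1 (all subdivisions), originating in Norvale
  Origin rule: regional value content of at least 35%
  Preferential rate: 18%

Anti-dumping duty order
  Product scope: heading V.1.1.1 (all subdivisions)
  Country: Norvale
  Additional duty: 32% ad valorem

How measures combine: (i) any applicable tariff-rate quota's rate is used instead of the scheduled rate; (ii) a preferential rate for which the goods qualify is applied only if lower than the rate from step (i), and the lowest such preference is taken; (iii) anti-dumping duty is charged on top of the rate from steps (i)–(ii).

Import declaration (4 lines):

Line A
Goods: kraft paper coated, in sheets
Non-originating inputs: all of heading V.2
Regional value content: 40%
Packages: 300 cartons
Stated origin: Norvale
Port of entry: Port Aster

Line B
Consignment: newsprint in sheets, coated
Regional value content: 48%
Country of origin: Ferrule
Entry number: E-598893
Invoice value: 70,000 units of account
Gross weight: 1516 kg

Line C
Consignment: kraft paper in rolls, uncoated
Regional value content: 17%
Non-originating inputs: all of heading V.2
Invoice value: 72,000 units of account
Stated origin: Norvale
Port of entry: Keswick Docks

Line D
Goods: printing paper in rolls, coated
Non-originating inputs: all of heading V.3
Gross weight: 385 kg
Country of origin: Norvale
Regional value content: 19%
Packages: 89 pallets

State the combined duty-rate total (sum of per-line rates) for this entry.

103%

Line A: kraft paper → V.1; coated → V.1.1; in sheets → V.1.1.1. Scheduled 12%. Norvale agreement on V.1: CTH met → 25% available; Norvale agreement on V.1.1.1: RVC ≥ 35% → 18% available; preference 18% not lower than 12% → no reduction; anti-dumping (Norvale, V.1.1.1): +32%; total 12% + 32% = 44%. → 44%.
Line B: newsprint → V.3; coated → V.3.1; in sheets → V.3.1.2. Scheduled 28%. Ferrule agreement on V.1.1.2: V.3.1.2 not covered. → 28%.
Line C: kraft paper → V.1; uncoated → V.1.2; in rolls → V.1.2.2. Scheduled 38%. Norvale agreement on V.1: CTH met → 25% available; Norvale agreement on V.1.1.1: V.1.2.2 not covered; preferential 25%. → 25%.
Line D: printing paper → V.2; coated → V.2.1; in rolls → V.2.1.2. Scheduled 6%. Norvale agreement on V.1: V.2.1.2 not covered; Norvale agreement on V.1.1.1: V.2.1.2 not covered. → 6%.
Sum: 44% + 28% + 25% + 6% = 103%.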